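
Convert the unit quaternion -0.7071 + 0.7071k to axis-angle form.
axis = (0, 0, 1), θ = 3π/2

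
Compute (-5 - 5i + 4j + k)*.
-5 + 5i - 4j - k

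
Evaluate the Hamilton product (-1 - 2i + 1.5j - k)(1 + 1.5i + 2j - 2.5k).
-3.5 - 5.25i - 7j - 4.75k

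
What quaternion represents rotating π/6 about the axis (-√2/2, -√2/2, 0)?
0.9659 - 0.183i - 0.183j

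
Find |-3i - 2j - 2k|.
√17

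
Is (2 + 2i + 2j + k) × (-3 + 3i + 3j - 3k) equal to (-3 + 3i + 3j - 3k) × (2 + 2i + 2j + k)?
No: pq = -15 - 9i + 9j - 9k ≠ -15 + 9i - 9j - 9k = qp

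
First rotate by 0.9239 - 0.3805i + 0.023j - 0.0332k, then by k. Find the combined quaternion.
0.0332 - 0.023i - 0.3805j + 0.9239k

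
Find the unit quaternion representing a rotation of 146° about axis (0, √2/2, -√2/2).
0.2924 + 0.6762j - 0.6762k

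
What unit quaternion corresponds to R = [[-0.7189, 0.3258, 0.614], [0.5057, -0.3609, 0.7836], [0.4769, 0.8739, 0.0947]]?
0.061 + 0.3699i + 0.562j + 0.7373k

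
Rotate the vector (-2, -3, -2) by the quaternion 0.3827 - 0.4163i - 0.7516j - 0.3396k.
(-1.351, -3.658, -1.339)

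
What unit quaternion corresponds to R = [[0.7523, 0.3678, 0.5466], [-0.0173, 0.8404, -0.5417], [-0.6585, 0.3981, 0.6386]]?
0.8988 + 0.2614i + 0.3352j - 0.1071k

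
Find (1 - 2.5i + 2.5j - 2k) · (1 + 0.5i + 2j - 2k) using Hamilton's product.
-6.75 - 3i - 1.5j - 10.25k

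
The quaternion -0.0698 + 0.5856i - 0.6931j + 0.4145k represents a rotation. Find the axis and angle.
axis = (0.587, -0.6948, 0.4155), θ = 188°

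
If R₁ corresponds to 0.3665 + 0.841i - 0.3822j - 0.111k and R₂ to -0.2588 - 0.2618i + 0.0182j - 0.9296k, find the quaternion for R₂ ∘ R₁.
0.0291 - 0.6709i - 0.7053j - 0.2272k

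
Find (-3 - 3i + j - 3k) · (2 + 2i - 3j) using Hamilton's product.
3 - 21i + 5j + k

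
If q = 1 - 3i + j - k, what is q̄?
1 + 3i - j + k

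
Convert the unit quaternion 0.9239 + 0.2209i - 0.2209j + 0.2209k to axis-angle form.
axis = (√3/3, -√3/3, √3/3), θ = π/4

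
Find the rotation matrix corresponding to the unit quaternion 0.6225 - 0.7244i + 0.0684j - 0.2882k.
[[0.8245, 0.2597, 0.5027], [-0.4579, -0.2156, 0.8625], [0.3324, -0.9413, -0.0589]]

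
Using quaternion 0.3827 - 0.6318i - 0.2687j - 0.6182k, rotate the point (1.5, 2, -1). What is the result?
(1.187, -2.142, 1.12)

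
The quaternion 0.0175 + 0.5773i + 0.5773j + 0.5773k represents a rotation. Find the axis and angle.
axis = (√3/3, √3/3, √3/3), θ = 178°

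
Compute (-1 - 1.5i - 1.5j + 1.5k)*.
-1 + 1.5i + 1.5j - 1.5k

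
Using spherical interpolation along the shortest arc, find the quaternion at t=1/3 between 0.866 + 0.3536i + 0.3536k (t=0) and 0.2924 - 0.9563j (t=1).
0.8162 + 0.2809i - 0.4195j + 0.2809k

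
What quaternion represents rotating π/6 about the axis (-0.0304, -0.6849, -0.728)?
0.9659 - 0.0079i - 0.1773j - 0.1884k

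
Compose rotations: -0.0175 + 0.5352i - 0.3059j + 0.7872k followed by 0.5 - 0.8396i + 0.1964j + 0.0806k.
0.4372 + 0.4616i + 0.5477j + 0.5439k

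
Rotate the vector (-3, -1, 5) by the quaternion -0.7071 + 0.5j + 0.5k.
(-4.243, 4.121, -0.121)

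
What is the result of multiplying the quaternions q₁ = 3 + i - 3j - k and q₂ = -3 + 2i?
-11 + 3i + 7j + 9k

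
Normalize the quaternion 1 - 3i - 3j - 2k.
0.2085 - 0.6255i - 0.6255j - 0.417k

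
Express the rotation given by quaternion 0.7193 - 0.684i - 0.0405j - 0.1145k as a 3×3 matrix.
[[0.9705, 0.2201, 0.0984], [-0.1093, 0.0381, 0.9933], [0.2149, -0.9747, 0.061]]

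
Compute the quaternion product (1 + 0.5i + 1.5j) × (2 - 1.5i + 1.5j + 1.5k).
0.5 + 1.75i + 3.75j + 4.5k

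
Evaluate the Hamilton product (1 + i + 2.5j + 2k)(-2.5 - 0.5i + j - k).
-2.5 - 7.5i - 5.25j - 3.75k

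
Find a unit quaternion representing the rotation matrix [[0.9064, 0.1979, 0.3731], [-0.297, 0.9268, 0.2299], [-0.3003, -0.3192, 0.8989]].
0.9659 - 0.1421i + 0.1743j - 0.1281k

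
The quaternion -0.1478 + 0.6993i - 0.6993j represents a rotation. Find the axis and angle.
axis = (√2/2, -√2/2, 0), θ = 197°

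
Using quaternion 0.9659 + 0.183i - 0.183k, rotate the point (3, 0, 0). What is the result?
(2.799, -1.061, -0.201)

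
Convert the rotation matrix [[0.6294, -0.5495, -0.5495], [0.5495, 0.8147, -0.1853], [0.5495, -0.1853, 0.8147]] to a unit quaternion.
0.9026 - 0.3044j + 0.3044k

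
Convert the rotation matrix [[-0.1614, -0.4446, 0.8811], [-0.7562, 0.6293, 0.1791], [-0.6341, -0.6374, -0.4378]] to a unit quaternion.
0.5075 - 0.4022i + 0.7464j - 0.1535k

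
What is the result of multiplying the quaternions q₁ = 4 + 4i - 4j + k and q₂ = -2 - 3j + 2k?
-22 - 13i - 12j - 6k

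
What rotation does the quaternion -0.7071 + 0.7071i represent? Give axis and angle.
axis = (1, 0, 0), θ = 3π/2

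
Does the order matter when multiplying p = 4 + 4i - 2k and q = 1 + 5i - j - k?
Yes: pq = -18 + 22i - 10j - 10k ≠ -18 + 26i + 2j - 2k = qp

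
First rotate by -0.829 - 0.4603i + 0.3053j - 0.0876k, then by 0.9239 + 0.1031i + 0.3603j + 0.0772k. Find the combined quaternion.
-0.8217 - 0.5659i - 0.0431j + 0.0524k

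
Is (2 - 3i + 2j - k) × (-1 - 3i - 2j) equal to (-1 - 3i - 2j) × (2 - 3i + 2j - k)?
No: pq = -7 - 5i - 3j + 13k ≠ -7 - i - 9j - 11k = qp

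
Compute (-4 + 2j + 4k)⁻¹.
-0.1111 - 0.0556j - 0.1111k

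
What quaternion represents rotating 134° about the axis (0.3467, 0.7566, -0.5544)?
0.3907 + 0.3191i + 0.6965j - 0.5103k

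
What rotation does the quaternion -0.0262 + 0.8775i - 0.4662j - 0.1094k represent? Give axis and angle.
axis = (0.8778, -0.4664, -0.1094), θ = 183°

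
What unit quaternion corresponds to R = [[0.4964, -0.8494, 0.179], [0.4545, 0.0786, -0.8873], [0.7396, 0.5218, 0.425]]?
0.7071 + 0.4982i - 0.1982j + 0.461k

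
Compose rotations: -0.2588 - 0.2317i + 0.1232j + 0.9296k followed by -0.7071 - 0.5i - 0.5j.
0.1287 - 0.1716i + 0.5071j - 0.8348k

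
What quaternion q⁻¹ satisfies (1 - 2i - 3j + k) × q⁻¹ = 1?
0.0667 + 0.1333i + 0.2j - 0.0667k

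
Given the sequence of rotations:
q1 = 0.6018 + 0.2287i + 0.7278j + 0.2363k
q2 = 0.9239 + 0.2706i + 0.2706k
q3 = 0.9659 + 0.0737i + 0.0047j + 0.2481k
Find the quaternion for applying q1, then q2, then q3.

q2 · q1 = 0.4302 + 0.1772i + 0.6704j + 0.5781k
q3 · q2 · q1 = 0.2559 + 0.0393i + 0.6509j + 0.7137k
0.2559 + 0.0393i + 0.6509j + 0.7137k


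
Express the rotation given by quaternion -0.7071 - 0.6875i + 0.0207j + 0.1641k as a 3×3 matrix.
[[0.9453, 0.2036, -0.2549], [-0.2605, 0.0008, -0.9655], [-0.1964, 0.9791, 0.0538]]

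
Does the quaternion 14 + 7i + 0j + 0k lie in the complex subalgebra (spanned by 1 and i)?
Yes. The quaternion 14 + 7i has j- and k-coefficients y = z = 0, so it lies in the complex subalgebra spanned by 1 and i.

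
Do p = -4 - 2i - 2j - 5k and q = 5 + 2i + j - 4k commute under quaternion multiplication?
No: pq = -34 - 5i - 32j - 7k ≠ -34 - 31i + 4j - 11k = qp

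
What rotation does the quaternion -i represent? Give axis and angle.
axis = (-1, 0, 0), θ = π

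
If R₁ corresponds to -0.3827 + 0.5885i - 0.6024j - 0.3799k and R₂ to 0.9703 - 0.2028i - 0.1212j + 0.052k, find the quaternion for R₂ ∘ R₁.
-0.3052 + 0.726i - 0.5846j - 0.195k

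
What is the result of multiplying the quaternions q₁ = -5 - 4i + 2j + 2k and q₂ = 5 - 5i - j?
-43 + 7i + 5j + 24k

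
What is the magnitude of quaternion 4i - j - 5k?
√42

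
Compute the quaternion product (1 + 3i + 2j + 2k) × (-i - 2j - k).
9 + i - j - 5k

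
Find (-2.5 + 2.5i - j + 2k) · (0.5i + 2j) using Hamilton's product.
0.75 - 5.25i - 4j + 5.5k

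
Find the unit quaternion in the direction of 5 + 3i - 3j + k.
0.7538 + 0.4523i - 0.4523j + 0.1508k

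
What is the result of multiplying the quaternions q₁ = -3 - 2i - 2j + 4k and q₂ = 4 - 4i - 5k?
14i - 34j + 23k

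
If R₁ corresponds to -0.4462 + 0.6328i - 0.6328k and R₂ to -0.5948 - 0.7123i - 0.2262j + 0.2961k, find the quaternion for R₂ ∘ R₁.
0.9035 + 0.0846i - 0.1624j + 0.3874k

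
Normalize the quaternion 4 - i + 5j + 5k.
0.4887 - 0.1222i + 0.6108j + 0.6108k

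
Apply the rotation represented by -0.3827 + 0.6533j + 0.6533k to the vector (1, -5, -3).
(-1.707, -3.793, -4.207)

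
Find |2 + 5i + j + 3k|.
√39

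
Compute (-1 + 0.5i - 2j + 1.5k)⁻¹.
-0.1333 - 0.0667i + 0.2667j - 0.2k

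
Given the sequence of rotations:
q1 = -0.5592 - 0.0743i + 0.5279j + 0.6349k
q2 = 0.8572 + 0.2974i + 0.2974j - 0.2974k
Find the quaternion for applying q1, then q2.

q2 · q1 = -0.4254 + 0.1158i + 0.1195j + 0.8896k
-0.4254 + 0.1158i + 0.1195j + 0.8896k


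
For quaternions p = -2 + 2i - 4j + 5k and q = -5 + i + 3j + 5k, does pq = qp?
No: pq = -5 - 47i + 9j - 25k ≠ -5 + 23i + 19j - 45k = qp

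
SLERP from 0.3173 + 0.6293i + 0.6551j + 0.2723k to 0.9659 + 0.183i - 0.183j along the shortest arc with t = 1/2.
0.7953 + 0.5034i + 0.2926j + 0.1688k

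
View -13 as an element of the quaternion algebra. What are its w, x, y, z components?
-13 + 0i + 0j + 0k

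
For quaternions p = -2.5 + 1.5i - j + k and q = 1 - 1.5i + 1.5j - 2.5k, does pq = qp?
No: pq = 3.75 + 6.25i - 2.5j + 8k ≠ 3.75 + 4.25i - 7j + 6.5k = qp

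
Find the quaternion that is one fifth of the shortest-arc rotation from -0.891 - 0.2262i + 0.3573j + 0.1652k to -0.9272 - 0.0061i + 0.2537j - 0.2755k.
-0.9176 - 0.1851i + 0.3433j + 0.0768k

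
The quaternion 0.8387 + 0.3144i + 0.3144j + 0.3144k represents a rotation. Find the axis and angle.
axis = (√3/3, √3/3, √3/3), θ = 66°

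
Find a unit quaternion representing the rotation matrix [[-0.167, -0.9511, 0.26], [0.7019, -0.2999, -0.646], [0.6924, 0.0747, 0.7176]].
0.5592 + 0.3222i - 0.1933j + 0.739k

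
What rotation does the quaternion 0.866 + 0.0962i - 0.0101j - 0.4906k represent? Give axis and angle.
axis = (0.1924, -0.0202, -0.9811), θ = π/3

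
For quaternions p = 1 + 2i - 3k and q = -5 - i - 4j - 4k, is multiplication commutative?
No: pq = -15 - 23i + 7j + 3k ≠ -15 + i - 15j + 19k = qp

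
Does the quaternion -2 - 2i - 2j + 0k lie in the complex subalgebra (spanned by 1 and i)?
No. The quaternion -2 - 2i - 2j has j-coefficient y = -2 and k-coefficient z = 0, not both zero, so it does not lie in the complex subalgebra spanned by 1 and i.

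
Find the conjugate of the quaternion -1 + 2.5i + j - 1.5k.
-1 - 2.5i - j + 1.5k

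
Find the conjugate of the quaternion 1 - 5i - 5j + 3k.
1 + 5i + 5j - 3k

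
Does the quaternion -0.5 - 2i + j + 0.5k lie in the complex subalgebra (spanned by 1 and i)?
No. The quaternion -0.5 - 2i + j + 0.5k has j-coefficient y = 1 and k-coefficient z = 0.5, not both zero, so it does not lie in the complex subalgebra spanned by 1 and i.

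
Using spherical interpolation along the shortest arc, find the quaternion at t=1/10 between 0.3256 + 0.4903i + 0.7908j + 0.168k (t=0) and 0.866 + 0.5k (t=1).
0.419 + 0.4638i + 0.748j + 0.223k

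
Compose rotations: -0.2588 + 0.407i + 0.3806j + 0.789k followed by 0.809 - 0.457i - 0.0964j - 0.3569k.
0.2949 + 0.5073i + 0.5482j + 0.596k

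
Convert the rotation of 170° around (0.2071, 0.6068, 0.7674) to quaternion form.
0.0872 + 0.2063i + 0.6045j + 0.7645k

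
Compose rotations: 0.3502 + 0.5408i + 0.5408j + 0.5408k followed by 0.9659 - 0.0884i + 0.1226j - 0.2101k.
0.4334 + 0.6713i + 0.4995j + 0.3347k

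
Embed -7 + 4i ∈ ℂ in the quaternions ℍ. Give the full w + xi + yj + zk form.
-7 + 4i + 0j + 0k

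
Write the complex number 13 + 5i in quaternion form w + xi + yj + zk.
13 + 5i + 0j + 0k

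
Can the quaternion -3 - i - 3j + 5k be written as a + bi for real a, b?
No. The quaternion -3 - i - 3j + 5k has j-coefficient y = -3 and k-coefficient z = 5, not both zero, so it does not lie in the complex subalgebra spanned by 1 and i.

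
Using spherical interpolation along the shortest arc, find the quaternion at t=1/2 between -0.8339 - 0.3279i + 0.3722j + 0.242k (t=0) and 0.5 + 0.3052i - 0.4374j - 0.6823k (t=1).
-0.6944 - 0.3296i + 0.4215j + 0.4812k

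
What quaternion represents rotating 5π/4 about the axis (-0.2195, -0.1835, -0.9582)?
-0.3827 - 0.2028i - 0.1695j - 0.8853k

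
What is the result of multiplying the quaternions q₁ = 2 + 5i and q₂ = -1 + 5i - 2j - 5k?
-27 + 5i + 21j - 20k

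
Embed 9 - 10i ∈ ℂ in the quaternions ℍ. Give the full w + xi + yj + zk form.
9 - 10i + 0j + 0k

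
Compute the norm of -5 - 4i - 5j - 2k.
√70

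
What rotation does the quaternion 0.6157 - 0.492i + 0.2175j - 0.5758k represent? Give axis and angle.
axis = (-0.6244, 0.276, -0.7307), θ = 104°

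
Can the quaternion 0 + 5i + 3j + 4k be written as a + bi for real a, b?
No. The quaternion 5i + 3j + 4k has j-coefficient y = 3 and k-coefficient z = 4, not both zero, so it does not lie in the complex subalgebra spanned by 1 and i.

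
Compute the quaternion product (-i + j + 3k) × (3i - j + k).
1 + 4i + 10j - 2k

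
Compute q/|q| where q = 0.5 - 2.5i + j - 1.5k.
0.1601 - 0.8006i + 0.3203j - 0.4804k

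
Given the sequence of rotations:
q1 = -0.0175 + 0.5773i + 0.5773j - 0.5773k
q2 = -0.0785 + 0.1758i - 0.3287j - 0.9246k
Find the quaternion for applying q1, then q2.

q2 · q1 = -0.4441 + 0.6751i - 0.4718j + 0.3527k
-0.4441 + 0.6751i - 0.4718j + 0.3527k


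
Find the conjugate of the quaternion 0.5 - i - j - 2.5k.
0.5 + i + j + 2.5k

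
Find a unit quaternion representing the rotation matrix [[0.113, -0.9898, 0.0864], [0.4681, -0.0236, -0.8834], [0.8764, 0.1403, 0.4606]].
0.6225 + 0.4111i - 0.3173j + 0.5855k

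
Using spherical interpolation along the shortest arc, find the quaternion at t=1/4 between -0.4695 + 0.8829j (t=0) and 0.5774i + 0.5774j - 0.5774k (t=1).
-0.3826 + 0.1719i + 0.8914j - 0.1719k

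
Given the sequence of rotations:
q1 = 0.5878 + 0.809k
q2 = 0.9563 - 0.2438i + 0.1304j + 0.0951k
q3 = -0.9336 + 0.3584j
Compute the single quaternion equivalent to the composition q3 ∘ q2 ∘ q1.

q2 · q1 = 0.4852 - 0.0378i + 0.2739j + 0.8295k
q3 · q2 · q1 = -0.5511 + 0.3326i - 0.0818j - 0.7609k
-0.5511 + 0.3326i - 0.0818j - 0.7609k


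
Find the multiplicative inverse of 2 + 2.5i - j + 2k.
0.1311 - 0.1639i + 0.0656j - 0.1311k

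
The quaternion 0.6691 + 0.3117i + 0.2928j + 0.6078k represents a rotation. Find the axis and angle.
axis = (0.4194, 0.394, 0.8178), θ = 96°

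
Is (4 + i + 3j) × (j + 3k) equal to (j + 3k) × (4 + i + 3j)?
No: pq = -3 + 9i + j + 13k ≠ -3 - 9i + 7j + 11k = qp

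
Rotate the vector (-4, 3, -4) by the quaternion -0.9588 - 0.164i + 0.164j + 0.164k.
(-1.314, 5.193, -3.508)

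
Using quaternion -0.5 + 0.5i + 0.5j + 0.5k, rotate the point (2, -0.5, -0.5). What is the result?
(-0.5, -0.5, 2)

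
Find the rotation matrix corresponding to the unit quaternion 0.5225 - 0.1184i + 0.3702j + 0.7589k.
[[-0.426, -0.8807, 0.2072], [0.7054, -0.1799, 0.6856], [-0.5666, 0.4382, 0.6979]]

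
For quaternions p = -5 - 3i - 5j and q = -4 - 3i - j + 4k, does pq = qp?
No: pq = 6 + 7i + 37j - 32k ≠ 6 + 47i + 13j - 8k = qp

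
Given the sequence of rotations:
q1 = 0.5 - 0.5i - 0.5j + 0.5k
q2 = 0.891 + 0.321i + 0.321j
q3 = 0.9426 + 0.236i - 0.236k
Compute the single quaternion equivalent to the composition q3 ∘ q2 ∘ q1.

q2 · q1 = 0.7665 - 0.1245i - 0.4455j + 0.4455k
q3 · q2 · q1 = 0.857 - 0.0416i - 0.4957j + 0.1339k
0.857 - 0.0416i - 0.4957j + 0.1339k


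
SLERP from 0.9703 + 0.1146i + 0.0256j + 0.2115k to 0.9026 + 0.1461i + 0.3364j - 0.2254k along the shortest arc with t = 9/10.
0.9223 + 0.1448i + 0.3084j - 0.1826k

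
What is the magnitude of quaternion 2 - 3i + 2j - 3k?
√26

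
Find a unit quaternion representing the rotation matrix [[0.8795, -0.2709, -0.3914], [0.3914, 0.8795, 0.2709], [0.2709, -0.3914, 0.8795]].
0.9537 - 0.1736i - 0.1736j + 0.1736k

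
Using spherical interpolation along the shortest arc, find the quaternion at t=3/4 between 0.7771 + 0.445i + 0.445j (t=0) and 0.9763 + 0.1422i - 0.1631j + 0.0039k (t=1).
0.9727 + 0.2318i - 0.0063j + 0.003k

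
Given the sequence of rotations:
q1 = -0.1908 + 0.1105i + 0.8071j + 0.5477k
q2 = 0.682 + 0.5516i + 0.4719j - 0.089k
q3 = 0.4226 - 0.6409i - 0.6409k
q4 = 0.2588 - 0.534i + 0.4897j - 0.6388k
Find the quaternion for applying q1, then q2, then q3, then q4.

q2 · q1 = -0.5232 + 0.3004i + 0.1485j + 0.7836k
q3 · q2 · q1 = 0.4736 + 0.5574i + 0.3724j + 0.5713k
q4 · q3 · q2 · q1 = 0.6028 + 0.409i + 0.2773j - 0.6265k
0.6028 + 0.409i + 0.2773j - 0.6265k


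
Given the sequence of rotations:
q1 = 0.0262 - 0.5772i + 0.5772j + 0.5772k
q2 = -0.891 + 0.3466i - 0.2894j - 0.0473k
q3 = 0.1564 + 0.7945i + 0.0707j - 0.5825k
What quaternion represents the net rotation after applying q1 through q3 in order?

q2 · q1 = 0.3711 + 0.3836i - 0.6946j - 0.4825k
q3 · q2 · q1 = -0.4787 - 0.0839i + 0.0775j - 0.8706k
-0.4787 - 0.0839i + 0.0775j - 0.8706k


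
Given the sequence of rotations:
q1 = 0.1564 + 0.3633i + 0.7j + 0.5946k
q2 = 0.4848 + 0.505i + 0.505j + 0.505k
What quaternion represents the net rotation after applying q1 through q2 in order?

q2 · q1 = -0.7614 + 0.2019i + 0.3015j + 0.5373k
-0.7614 + 0.2019i + 0.3015j + 0.5373k


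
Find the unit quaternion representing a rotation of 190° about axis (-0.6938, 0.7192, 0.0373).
-0.0872 - 0.6912i + 0.7165j + 0.0372k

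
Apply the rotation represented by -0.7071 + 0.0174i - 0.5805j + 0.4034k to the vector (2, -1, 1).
(0.286, -2.299, -0.795)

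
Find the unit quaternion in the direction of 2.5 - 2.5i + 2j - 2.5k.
0.5241 - 0.5241i + 0.4193j - 0.5241k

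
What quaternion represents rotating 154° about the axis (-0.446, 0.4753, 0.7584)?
0.225 - 0.4346i + 0.4631j + 0.739k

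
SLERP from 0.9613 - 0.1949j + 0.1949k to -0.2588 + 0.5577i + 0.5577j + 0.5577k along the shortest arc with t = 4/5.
0.4914 - 0.501i - 0.5535j - 0.4485k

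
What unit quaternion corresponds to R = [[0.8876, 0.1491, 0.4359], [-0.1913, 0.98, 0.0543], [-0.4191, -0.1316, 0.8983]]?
0.9703 - 0.0479i + 0.2203j - 0.0877k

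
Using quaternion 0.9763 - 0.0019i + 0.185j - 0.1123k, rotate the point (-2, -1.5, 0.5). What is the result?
(-1.96, -1.041, 1.255)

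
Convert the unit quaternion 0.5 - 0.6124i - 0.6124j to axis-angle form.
axis = (-√2/2, -√2/2, 0), θ = 2π/3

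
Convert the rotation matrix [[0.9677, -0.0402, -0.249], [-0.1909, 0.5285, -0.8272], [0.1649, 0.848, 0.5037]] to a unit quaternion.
0.866 + 0.4836i - 0.1195j - 0.0435k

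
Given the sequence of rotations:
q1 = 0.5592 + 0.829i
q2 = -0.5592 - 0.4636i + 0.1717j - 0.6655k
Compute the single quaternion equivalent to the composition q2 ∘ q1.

q2 · q1 = 0.0716 - 0.7228i - 0.4557j - 0.5145k
0.0716 - 0.7228i - 0.4557j - 0.5145k


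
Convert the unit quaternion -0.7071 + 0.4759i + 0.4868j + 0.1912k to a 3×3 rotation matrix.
[[0.4529, 0.7337, -0.5064], [0.1929, 0.4739, 0.8592], [0.8704, -0.4869, 0.0731]]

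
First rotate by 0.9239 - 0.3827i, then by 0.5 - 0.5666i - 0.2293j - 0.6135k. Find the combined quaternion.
0.2451 - 0.7148i + 0.0229j - 0.6546k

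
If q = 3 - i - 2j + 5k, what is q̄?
3 + i + 2j - 5k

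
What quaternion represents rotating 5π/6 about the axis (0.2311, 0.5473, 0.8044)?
0.2588 + 0.2232i + 0.5287j + 0.777k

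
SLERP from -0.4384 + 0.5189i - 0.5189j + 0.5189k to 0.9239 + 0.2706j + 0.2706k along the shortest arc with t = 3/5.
-0.8585 + 0.2527i - 0.4416j + 0.0638k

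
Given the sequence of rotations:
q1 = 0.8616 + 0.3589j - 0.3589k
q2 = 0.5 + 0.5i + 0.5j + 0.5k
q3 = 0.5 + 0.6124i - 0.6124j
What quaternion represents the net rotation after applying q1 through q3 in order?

q2 · q1 = 0.4308 + 0.0719i + 0.7897j + 0.4308k
q3 · q2 · q1 = 0.655 + 0.036i - 0.1328j + 0.743k
0.655 + 0.036i - 0.1328j + 0.743k


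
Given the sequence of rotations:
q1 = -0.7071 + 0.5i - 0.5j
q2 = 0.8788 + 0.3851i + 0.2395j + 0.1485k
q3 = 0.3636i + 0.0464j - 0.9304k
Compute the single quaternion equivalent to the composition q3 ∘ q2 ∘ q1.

q2 · q1 = -0.6942 + 0.2413i - 0.5345j - 0.4173k
q3 · q2 · q1 = -0.4512 - 0.7691i - 0.105j + 0.4403k
-0.4512 - 0.7691i - 0.105j + 0.4403k


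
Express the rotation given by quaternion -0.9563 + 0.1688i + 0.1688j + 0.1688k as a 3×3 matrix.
[[0.886, 0.3798, -0.2659], [-0.2659, 0.886, 0.3798], [0.3798, -0.2659, 0.886]]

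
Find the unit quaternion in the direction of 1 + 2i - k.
0.4082 + 0.8165i - 0.4082k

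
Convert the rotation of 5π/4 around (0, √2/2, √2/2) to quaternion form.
-0.3827 + 0.6533j + 0.6533k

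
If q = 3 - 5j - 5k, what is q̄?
3 + 5j + 5k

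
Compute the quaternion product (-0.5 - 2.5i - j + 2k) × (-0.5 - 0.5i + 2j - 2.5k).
6 - 7.75j - 5.25k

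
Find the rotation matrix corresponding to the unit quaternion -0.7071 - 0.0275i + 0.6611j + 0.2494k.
[[0.0015, 0.3163, -0.9486], [-0.3891, 0.8741, 0.2909], [0.9212, 0.3686, 0.1244]]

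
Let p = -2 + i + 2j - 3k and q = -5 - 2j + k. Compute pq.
17 - 9i - 7j + 11k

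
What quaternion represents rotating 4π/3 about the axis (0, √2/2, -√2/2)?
-0.5 + 0.6124j - 0.6124k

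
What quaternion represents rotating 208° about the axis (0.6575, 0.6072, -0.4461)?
-0.2419 + 0.638i + 0.5892j - 0.4328k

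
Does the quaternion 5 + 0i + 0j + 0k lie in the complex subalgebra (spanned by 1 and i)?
Yes. The quaternion 5 has j- and k-coefficients y = z = 0, so it lies in the complex subalgebra spanned by 1 and i.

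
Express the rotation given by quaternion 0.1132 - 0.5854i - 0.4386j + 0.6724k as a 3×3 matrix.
[[-0.289, 0.3613, -0.8865], [0.6657, -0.5896, -0.4573], [-0.6879, -0.7224, -0.0701]]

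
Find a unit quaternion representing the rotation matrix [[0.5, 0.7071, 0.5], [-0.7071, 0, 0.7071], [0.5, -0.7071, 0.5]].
0.7071 - 0.5i - 0.5k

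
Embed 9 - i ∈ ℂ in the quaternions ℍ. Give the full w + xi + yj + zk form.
9 - i + 0j + 0k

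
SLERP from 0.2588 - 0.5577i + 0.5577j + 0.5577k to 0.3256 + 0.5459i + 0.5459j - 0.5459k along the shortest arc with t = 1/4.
0.1145 - 0.6698i + 0.2995j + 0.6698k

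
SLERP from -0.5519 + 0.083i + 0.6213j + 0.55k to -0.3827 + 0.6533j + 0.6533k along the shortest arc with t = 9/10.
-0.4006 + 0.0084i + 0.6515j + 0.6443k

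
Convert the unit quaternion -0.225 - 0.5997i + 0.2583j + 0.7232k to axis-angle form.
axis = (-0.6155, 0.2651, 0.7422), θ = 206°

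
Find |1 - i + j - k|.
2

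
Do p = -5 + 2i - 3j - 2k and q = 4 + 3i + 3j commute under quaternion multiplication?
No: pq = -17 - i - 33j + 7k ≠ -17 - 13i - 21j - 23k = qp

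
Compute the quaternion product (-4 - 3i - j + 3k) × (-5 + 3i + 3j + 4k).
20 - 10i + 14j - 37k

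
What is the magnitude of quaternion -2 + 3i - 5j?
√38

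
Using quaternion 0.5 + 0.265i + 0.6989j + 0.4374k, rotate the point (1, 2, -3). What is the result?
(-3.286, 0.722, 1.638)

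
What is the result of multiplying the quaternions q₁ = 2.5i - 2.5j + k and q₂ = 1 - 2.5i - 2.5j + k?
-1 + 2.5i - 7.5j - 11.5k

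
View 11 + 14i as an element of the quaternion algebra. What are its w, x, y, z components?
11 + 14i + 0j + 0k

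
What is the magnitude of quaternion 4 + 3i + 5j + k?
√51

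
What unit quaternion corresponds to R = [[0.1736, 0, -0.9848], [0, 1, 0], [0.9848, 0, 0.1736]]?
0.766 - 0.6428j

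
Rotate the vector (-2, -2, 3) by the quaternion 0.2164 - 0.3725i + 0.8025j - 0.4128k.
(4.061, -0.714, 0.031)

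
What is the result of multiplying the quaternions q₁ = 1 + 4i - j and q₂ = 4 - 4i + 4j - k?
24 + 13i + 4j + 11k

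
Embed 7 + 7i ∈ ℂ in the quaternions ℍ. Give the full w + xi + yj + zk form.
7 + 7i + 0j + 0k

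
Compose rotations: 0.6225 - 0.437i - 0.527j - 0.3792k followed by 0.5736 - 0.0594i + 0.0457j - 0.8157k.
0.0459 - 0.7348i + 0.0601j - 0.674k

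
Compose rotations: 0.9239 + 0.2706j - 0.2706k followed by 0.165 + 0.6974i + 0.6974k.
0.3412 + 0.4556i + 0.2334j + 0.7884k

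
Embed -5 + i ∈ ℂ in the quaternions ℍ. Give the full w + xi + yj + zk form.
-5 + i + 0j + 0k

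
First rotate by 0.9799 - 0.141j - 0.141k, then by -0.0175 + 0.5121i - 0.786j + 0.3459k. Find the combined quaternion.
-0.0792 + 0.6614i - 0.6955j + 0.2692k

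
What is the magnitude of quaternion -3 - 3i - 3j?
√27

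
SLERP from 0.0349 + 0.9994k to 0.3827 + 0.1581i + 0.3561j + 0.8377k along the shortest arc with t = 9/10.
0.3515 + 0.1437i + 0.3237j + 0.8666k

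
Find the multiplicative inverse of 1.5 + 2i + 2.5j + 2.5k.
0.08 - 0.1067i - 0.1333j - 0.1333k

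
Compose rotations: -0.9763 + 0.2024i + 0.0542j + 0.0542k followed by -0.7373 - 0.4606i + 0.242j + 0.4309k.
0.7766 + 0.2902i - 0.164j - 0.5346k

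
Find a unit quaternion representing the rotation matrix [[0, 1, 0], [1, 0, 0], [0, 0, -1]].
0.7071i + 0.7071j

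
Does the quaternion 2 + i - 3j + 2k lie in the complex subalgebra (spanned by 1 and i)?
No. The quaternion 2 + i - 3j + 2k has j-coefficient y = -3 and k-coefficient z = 2, not both zero, so it does not lie in the complex subalgebra spanned by 1 and i.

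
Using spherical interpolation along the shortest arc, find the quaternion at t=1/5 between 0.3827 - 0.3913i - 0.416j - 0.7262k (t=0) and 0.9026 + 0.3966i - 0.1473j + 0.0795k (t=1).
0.5977 - 0.2457i - 0.4188j - 0.6379k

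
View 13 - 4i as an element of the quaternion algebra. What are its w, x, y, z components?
13 - 4i + 0j + 0k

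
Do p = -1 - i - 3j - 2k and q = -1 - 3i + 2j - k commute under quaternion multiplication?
No: pq = 2 + 11i + 6j - 8k ≠ 2 - 3i - 4j + 14k = qp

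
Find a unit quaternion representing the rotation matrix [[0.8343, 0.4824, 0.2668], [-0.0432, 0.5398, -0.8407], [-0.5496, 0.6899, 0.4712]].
0.8434 + 0.4537i + 0.242j - 0.1558k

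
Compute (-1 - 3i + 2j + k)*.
-1 + 3i - 2j - k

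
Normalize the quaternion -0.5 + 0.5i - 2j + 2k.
-0.1715 + 0.1715i - 0.686j + 0.686k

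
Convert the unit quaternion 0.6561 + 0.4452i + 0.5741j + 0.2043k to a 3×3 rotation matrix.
[[0.2573, 0.2431, 0.9352], [0.7793, 0.5201, -0.3496], [-0.5714, 0.8188, -0.0556]]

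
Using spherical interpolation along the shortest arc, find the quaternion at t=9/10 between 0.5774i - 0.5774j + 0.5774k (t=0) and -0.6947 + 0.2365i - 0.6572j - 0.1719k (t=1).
-0.6539 + 0.2949i - 0.6909j - 0.0895k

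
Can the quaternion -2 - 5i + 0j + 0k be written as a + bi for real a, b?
Yes. The quaternion -2 - 5i has j- and k-coefficients y = z = 0, so it lies in the complex subalgebra spanned by 1 and i.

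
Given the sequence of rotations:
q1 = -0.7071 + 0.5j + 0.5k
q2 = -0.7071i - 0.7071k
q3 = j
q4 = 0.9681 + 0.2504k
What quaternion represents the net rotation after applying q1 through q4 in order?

q2 · q1 = 0.3535 + 0.8535i + 0.3535j + 0.1464k
q3 · q2 · q1 = -0.3535 + 0.1464i + 0.3535j - 0.8535k
q4 · q3 · q2 · q1 = -0.1285 + 0.0532i + 0.3789j - 0.9148k
-0.1285 + 0.0532i + 0.3789j - 0.9148k


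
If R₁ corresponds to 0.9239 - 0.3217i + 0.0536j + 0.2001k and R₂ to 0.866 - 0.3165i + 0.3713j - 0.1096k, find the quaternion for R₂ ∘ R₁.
0.7003 - 0.4908i + 0.4881j + 0.1745k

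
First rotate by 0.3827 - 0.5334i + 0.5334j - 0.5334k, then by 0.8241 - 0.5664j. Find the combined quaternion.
0.6175 - 0.1375i + 0.2228j - 0.7417k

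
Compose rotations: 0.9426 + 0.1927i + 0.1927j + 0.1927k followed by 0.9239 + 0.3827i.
0.7971 + 0.5388i + 0.1043j + 0.2518k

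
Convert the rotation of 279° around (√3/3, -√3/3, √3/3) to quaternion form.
-0.7604 + 0.375i - 0.375j + 0.375k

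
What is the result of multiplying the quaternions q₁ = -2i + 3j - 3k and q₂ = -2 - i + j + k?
-2 + 10i - j + 7k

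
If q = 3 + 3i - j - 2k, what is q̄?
3 - 3i + j + 2k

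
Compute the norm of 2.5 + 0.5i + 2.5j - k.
3.708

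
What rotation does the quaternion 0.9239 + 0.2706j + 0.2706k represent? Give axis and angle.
axis = (0, √2/2, √2/2), θ = π/4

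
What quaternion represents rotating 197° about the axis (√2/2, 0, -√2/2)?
-0.1478 + 0.6993i - 0.6993k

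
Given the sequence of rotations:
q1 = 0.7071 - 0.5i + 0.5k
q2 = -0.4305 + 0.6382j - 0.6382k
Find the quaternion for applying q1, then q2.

q2 · q1 = 0.0147 + 0.5343i + 0.7704j - 0.3474k
0.0147 + 0.5343i + 0.7704j - 0.3474k


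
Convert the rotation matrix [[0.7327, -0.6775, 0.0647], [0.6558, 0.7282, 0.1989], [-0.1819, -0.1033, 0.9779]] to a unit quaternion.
0.9272 - 0.0815i + 0.0665j + 0.3595k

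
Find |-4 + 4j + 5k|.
√57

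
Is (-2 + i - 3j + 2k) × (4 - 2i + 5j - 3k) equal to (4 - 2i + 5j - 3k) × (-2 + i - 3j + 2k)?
No: pq = 15 + 7i - 23j + 13k ≠ 15 + 9i - 21j + 15k = qp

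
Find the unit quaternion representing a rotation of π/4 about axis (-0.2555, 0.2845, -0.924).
0.9239 - 0.0978i + 0.1089j - 0.3536k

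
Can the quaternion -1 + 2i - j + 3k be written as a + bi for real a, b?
No. The quaternion -1 + 2i - j + 3k has j-coefficient y = -1 and k-coefficient z = 3, not both zero, so it does not lie in the complex subalgebra spanned by 1 and i.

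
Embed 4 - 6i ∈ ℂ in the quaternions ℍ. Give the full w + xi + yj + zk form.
4 - 6i + 0j + 0k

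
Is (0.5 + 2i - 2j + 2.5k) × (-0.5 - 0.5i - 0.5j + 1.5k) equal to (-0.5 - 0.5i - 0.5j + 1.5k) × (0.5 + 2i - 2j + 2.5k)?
No: pq = -4 - 3i - 3.5j - 2.5k ≠ -4 + 0.5i + 5j + 1.5k = qp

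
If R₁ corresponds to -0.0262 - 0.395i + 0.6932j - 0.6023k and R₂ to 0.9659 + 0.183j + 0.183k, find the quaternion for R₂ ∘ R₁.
-0.0419 - 0.6186i + 0.5925j - 0.5143k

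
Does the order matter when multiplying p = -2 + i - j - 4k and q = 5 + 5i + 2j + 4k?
Yes: pq = 3 - i - 33j - 21k ≠ 3 - 9i + 15j - 35k = qp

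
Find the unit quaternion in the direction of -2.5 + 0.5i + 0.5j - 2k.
-0.7625 + 0.1525i + 0.1525j - 0.61k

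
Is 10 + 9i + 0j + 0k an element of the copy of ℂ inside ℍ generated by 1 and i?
Yes. The quaternion 10 + 9i has j- and k-coefficients y = z = 0, so it lies in the complex subalgebra spanned by 1 and i.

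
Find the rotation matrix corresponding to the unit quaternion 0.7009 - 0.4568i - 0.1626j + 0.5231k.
[[0.3999, -0.5847, -0.7058], [0.8818, 0.0354, 0.4702], [-0.25, -0.8105, 0.5298]]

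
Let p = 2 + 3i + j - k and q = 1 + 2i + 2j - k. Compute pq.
-7 + 8i + 6j + k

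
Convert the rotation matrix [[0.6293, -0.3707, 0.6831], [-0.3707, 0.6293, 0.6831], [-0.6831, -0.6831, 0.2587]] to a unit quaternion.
0.7933 - 0.4305i + 0.4305j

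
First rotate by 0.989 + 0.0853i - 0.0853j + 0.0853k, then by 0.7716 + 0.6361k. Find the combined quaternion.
0.7089 + 0.1201i - 0.0116j + 0.6949k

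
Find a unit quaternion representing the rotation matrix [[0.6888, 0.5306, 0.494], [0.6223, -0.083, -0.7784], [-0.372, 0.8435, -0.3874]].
0.5519 + 0.7347i + 0.3923j + 0.0415k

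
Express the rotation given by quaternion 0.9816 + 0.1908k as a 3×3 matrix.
[[0.9272, -0.3746, 0], [0.3746, 0.9272, 0], [0, 0, 1]]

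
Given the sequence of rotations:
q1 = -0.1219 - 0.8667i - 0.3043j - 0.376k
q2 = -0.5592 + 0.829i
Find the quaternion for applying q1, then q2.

q2 · q1 = 0.7867 + 0.3836i + 0.4819j - 0.042k
0.7867 + 0.3836i + 0.4819j - 0.042k


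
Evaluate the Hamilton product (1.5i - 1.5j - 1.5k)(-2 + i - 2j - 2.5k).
-8.25 - 2.25i + 5.25j + 1.5k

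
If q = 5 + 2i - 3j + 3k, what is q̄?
5 - 2i + 3j - 3k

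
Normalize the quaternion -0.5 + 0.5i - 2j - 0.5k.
-0.2294 + 0.2294i - 0.9177j - 0.2294k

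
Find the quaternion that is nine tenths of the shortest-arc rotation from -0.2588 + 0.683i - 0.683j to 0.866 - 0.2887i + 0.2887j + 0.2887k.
-0.8307 + 0.3455i - 0.3455j - 0.267k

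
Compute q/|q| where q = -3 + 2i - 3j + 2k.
-0.5883 + 0.3922i - 0.5883j + 0.3922k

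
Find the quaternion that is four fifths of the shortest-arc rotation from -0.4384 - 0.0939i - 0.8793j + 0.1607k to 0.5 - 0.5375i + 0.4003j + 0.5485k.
-0.5423 + 0.4433i - 0.5647j - 0.4364k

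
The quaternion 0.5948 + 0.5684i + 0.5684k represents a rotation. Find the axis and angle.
axis = (√2/2, 0, √2/2), θ = 107°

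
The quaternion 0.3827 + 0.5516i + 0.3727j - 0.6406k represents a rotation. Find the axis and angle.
axis = (0.5971, 0.4034, -0.6934), θ = 3π/4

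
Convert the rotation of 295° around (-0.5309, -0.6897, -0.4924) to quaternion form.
-0.8434 - 0.2853i - 0.3706j - 0.2646k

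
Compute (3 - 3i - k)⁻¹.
0.1579 + 0.1579i + 0.0526k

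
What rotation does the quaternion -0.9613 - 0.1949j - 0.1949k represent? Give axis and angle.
axis = (0, -√2/2, -√2/2), θ = 328°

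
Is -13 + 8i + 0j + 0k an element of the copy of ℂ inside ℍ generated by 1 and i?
Yes. The quaternion -13 + 8i has j- and k-coefficients y = z = 0, so it lies in the complex subalgebra spanned by 1 and i.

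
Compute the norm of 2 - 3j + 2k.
√17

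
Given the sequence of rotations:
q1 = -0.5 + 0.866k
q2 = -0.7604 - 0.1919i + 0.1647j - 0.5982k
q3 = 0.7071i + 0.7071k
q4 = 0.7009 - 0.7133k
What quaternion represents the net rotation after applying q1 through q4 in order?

q2 · q1 = 0.8982 + 0.2386i + 0.0838j - 0.3594k
q3 · q2 · q1 = 0.0854 + 0.5759i + 0.4228j + 0.6944k
q4 · q3 · q2 · q1 = 0.5552 + 0.7052i - 0.1144j + 0.4258k
0.5552 + 0.7052i - 0.1144j + 0.4258k


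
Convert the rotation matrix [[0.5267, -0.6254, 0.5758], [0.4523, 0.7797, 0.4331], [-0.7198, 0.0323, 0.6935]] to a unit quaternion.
0.866 - 0.1157i + 0.374j + 0.3111k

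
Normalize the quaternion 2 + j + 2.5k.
0.5963 + 0.2981j + 0.7454k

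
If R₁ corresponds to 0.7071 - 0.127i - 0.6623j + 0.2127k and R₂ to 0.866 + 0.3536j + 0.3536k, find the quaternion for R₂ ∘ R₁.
0.7713 + 0.1994i - 0.3684j + 0.4791k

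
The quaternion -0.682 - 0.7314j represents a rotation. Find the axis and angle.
axis = (0, -1, 0), θ = 266°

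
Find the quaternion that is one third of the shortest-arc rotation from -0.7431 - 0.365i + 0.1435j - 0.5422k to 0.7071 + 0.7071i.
-0.7692 - 0.5061i + 0.0998j - 0.3772k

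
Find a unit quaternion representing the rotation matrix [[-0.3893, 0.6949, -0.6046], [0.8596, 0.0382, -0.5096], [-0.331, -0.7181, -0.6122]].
-0.0958 + 0.5442i + 0.7141j - 0.4298k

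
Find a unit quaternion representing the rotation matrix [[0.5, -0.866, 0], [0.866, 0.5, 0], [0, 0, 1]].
0.866 + 0.5k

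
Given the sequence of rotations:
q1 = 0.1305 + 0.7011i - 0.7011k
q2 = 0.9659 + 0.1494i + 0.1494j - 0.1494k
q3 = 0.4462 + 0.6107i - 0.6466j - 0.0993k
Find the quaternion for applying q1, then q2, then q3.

q2 · q1 = -0.0834 + 0.5919i + 0.0195j - 0.8014k
q3 · q2 · q1 = -0.4657 + 0.7333i + 0.4933j + 0.0453k
-0.4657 + 0.7333i + 0.4933j + 0.0453k


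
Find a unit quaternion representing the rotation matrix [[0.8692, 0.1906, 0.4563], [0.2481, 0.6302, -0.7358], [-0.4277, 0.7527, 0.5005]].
0.866 + 0.4297i + 0.2552j + 0.0166k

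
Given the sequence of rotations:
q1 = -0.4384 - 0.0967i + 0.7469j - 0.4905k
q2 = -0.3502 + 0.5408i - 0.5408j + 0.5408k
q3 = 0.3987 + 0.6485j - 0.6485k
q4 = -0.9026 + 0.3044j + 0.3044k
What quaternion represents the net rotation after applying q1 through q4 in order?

q2 · q1 = 0.875 - 0.3419i + 0.1885j + 0.2863k
q3 · q2 · q1 = 0.4123 + 0.1716i + 0.8643j - 0.2316k
q4 · q3 · q2 · q1 = -0.5647 - 0.4885i - 0.6024j + 0.2823k
-0.5647 - 0.4885i - 0.6024j + 0.2823k


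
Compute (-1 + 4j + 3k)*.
-1 - 4j - 3k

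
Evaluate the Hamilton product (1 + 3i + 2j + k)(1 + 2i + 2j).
-9 + 3i + 6j + 3k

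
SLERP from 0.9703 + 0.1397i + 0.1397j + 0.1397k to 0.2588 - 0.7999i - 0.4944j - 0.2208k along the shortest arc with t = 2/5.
0.9208 - 0.3491i - 0.1733j - 0.0159k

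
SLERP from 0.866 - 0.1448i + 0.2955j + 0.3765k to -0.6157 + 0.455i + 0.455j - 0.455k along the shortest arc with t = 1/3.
0.8533 - 0.2748i + 0.0415j + 0.4413k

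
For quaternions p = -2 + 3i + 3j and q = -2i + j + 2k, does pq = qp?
No: pq = 3 + 10i - 8j + 5k ≠ 3 - 2i + 4j - 13k = qp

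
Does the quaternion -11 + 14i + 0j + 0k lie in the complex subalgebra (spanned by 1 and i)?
Yes. The quaternion -11 + 14i has j- and k-coefficients y = z = 0, so it lies in the complex subalgebra spanned by 1 and i.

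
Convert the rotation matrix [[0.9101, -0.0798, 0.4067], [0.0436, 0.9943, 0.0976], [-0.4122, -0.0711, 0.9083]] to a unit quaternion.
0.9763 - 0.0432i + 0.2097j + 0.0316k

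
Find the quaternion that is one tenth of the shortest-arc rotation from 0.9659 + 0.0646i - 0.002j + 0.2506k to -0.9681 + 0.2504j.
0.9719 + 0.0584i - 0.0274j + 0.2265k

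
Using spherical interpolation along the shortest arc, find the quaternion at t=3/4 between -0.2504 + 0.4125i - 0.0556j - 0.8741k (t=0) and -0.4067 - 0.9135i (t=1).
0.2661 + 0.9195i - 0.0184j - 0.2886k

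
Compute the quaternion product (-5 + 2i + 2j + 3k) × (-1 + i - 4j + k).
8 + 7i + 19j - 18k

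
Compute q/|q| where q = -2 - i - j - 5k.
-0.3592 - 0.1796i - 0.1796j - 0.898k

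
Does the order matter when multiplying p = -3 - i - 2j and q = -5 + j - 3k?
Yes: pq = 17 + 11i + 4j + 8k ≠ 17 - i + 10j + 10k = qp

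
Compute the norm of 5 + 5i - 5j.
√75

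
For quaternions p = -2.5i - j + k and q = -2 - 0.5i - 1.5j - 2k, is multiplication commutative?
No: pq = -0.75 + 8.5i - 3.5j + 1.25k ≠ -0.75 + 1.5i + 7.5j - 5.25k = qp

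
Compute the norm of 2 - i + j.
√6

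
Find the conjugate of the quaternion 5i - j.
-5i + j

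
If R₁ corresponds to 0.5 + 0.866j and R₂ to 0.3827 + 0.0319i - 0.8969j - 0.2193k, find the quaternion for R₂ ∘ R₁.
0.9681 + 0.2059i - 0.117j - 0.082k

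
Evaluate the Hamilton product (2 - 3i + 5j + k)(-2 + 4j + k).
-25 + 7i + j - 12k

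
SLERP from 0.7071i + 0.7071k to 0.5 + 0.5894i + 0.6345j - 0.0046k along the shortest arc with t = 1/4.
0.155 + 0.7704i + 0.1967j + 0.5863k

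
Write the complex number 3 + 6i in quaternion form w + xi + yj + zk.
3 + 6i + 0j + 0k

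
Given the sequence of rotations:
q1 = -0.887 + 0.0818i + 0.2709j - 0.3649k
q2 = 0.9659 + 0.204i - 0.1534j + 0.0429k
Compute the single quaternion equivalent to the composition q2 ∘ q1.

q2 · q1 = -0.8162 - 0.0576i + 0.4757j - 0.3227k
-0.8162 - 0.0576i + 0.4757j - 0.3227k


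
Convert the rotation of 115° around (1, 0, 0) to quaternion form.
0.5373 + 0.8434i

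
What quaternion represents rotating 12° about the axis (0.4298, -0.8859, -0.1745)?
0.9945 + 0.0449i - 0.0926j - 0.0182k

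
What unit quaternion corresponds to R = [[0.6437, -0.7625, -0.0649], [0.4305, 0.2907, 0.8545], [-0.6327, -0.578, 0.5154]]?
0.7826 - 0.4576i + 0.1814j + 0.3811k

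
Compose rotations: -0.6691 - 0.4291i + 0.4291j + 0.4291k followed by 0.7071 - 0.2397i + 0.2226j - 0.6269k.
-0.4025 + 0.2215i + 0.5263j + 0.7155k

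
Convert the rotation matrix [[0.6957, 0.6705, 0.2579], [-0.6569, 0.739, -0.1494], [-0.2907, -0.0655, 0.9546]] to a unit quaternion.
0.9205 + 0.0228i + 0.149j - 0.3605k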